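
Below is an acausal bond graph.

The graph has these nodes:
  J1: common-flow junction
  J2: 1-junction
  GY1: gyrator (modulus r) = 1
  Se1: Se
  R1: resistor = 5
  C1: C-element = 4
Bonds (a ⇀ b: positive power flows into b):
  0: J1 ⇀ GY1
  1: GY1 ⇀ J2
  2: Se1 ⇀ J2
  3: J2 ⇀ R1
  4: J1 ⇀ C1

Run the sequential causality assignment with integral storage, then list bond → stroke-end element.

b2 stroke→J2  (source Se1 imposes e)
b4 stroke→J1  (C1: C, integral causality)
b0 stroke→GY1  (closing 1-jn rule on J1)
b1 stroke→GY1  (GY1: gyrator matches bond 0)
b3 stroke→J2  (common-f at J2 fixed by 1)

bond 0 stroke at GY1
bond 1 stroke at GY1
bond 2 stroke at J2
bond 3 stroke at J2
bond 4 stroke at J1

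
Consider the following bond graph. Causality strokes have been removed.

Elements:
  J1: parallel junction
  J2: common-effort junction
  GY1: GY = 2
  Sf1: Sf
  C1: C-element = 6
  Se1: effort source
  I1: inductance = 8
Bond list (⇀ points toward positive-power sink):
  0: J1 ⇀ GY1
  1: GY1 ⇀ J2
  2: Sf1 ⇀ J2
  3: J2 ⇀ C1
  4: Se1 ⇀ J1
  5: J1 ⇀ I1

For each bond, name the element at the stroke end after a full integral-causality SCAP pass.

β0 |GY1
β1 |GY1
β2 |Sf1
β3 |J2
β4 |J1
β5 |I1

β2 |Sf1  (Sf1 fixes flow; stroke at Sf1)
β4 |J1  (Se1 fixes effort; stroke away)
β0 |GY1  (common-e at J1 fixed by 4)
β5 |I1  (common-e at J1 fixed by 4)
β1 |GY1  (GY1: gyrator matches bond 0)
β3 |J2  (closing 0-jn rule on J2)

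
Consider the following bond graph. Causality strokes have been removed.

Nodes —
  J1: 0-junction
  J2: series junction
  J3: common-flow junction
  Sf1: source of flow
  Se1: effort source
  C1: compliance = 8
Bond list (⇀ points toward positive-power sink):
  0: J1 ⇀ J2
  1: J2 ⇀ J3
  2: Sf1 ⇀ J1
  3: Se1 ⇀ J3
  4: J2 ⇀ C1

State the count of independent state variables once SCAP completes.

b2 |Sf1  (source Sf1 imposes f)
b3 |J3  (Se1: effort source, stroke at far end)
b0 |J1  (J1: last free bond brings effort in)
b1 |J2  (1-jn J2 has f-setter on 0)
b4 |J2  (J2: bond 0 brought flow, rest push out)

1  (C1 all integral)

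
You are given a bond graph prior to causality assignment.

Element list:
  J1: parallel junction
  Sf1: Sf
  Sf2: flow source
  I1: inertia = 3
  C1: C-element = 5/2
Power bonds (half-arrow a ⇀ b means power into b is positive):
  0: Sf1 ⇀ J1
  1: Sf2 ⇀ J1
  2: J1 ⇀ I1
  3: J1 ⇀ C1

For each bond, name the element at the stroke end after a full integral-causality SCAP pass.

β0 |Sf1
β1 |Sf2
β2 |I1
β3 |J1

β0 |Sf1  (Sf1 (Sf) sets flow on bond)
β1 |Sf2  (source Sf2 imposes f)
β2 |I1  (I1 outputs flow p/I1)
β3 |J1  (J1: last free bond brings effort in)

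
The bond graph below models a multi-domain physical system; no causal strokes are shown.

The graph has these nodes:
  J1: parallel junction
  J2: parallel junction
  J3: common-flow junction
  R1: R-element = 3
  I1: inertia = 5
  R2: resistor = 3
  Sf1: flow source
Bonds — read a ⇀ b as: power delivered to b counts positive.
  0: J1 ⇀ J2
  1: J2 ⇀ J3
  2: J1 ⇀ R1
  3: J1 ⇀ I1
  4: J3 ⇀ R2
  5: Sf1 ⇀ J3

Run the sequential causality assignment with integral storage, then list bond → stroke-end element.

bond 5 stroke→Sf1  (Sf1 (Sf) sets flow on bond)
bond 1 stroke→J3  (common-f at J3 fixed by 5)
bond 4 stroke→J3  (common-f at J3 fixed by 5)
bond 0 stroke→J2  (only one effort-in slot at J2)
bond 3 stroke→I1  (I1 outputs flow p/I1)
bond 2 stroke→J1  (J1: last free bond brings effort in)

β0 stroke→J2
β1 stroke→J3
β2 stroke→J1
β3 stroke→I1
β4 stroke→J3
β5 stroke→Sf1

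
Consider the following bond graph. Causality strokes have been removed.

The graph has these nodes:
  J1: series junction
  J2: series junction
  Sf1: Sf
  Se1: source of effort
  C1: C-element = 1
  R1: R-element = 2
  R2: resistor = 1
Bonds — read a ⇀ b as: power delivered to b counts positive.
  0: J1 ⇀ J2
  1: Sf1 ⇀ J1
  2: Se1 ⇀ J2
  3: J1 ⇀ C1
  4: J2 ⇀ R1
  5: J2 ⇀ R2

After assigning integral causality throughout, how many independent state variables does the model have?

1  (C1 all integral)

#1 |Sf1  (source Sf1 imposes f)
#2 |J2  (Se1: effort source, stroke at far end)
#0 |J1  (1-jn J1 has f-setter on 1)
#3 |J1  (1-jn J1 has f-setter on 1)
#4 |J2  (J2 flow already set via bond 0)
#5 |J2  (J2: bond 0 brought flow, rest push out)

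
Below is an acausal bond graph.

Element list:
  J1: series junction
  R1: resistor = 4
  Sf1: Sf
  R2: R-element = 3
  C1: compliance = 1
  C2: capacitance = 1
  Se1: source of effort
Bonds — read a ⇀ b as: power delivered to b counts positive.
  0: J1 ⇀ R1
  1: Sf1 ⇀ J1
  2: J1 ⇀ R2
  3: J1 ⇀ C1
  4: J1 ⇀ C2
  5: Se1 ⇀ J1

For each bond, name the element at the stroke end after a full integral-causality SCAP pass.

bond 0 stroke at J1
bond 1 stroke at Sf1
bond 2 stroke at J1
bond 3 stroke at J1
bond 4 stroke at J1
bond 5 stroke at J1

b1 stroke at Sf1  (Sf1 fixes flow; stroke at Sf1)
b5 stroke at J1  (Se1 fixes effort; stroke away)
b0 stroke at J1  (1-jn J1 has f-setter on 1)
b2 stroke at J1  (common-f at J1 fixed by 1)
b3 stroke at J1  (J1: bond 1 brought flow, rest push out)
b4 stroke at J1  (common-f at J1 fixed by 1)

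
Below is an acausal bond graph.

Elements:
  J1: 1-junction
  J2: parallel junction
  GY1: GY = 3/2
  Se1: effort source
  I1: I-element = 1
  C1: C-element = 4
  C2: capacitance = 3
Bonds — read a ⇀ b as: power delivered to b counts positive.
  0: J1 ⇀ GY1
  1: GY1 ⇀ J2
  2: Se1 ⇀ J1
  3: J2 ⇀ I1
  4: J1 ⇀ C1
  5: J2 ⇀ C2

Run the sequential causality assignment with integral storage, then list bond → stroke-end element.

#0 stroke→GY1
#1 stroke→GY1
#2 stroke→J1
#3 stroke→I1
#4 stroke→J1
#5 stroke→J2

β2 stroke at J1  (source Se1 imposes e)
β3 stroke at I1  (I1: I, integral causality)
β4 stroke at J1  (C1 integral (e out))
β0 stroke at GY1  (J1 needs exactly one f-in)
β1 stroke at GY1  (GY GY1: same side as bond 0)
β5 stroke at J2  (only one effort-in slot at J2)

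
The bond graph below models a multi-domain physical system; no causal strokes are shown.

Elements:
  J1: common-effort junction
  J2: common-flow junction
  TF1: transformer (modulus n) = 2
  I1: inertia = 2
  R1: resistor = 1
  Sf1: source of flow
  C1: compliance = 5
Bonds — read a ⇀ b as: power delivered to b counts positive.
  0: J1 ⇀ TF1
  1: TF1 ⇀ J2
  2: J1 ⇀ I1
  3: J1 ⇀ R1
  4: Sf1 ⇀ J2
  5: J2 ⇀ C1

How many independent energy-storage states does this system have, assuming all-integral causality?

bond 4 stroke→Sf1  (Sf1 (Sf) sets flow on bond)
bond 1 stroke→J2  (1-jn J2 has f-setter on 4)
bond 5 stroke→J2  (J2 flow already set via bond 4)
bond 0 stroke→TF1  (TF1: transformer flips bond 1)
bond 2 stroke→I1  (I1 outputs flow p/I1)
bond 3 stroke→J1  (closing 0-jn rule on J1)

2  (C1, I1 all integral)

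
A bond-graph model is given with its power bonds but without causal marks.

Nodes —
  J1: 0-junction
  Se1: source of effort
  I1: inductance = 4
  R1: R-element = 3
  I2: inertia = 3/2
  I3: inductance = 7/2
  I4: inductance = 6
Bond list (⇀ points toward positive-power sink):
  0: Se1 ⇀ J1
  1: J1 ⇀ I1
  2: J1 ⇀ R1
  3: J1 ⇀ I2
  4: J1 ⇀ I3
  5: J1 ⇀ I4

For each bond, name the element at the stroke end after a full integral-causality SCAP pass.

bond 0 |J1
bond 1 |I1
bond 2 |R1
bond 3 |I2
bond 4 |I3
bond 5 |I4

#0 |J1  (source Se1 imposes e)
#1 |I1  (0-jn J1 has e-setter on 0)
#2 |R1  (J1 effort already set via bond 0)
#3 |I2  (J1 effort already set via bond 0)
#4 |I3  (J1: bond 0 brought effort, rest push out)
#5 |I4  (J1: bond 0 brought effort, rest push out)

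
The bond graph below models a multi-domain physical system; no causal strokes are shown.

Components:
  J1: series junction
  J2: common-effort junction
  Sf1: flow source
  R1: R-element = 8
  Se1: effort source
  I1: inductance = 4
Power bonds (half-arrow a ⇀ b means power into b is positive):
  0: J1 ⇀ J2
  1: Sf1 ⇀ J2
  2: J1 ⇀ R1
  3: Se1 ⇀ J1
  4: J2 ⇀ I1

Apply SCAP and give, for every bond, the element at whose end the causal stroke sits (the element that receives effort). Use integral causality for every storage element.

β0 stroke→J2
β1 stroke→Sf1
β2 stroke→J1
β3 stroke→J1
β4 stroke→I1

β1 stroke→Sf1  (source Sf1 imposes f)
β3 stroke→J1  (Se1 (Se) sets effort on bond)
β4 stroke→I1  (I1 integral (f out))
β0 stroke→J2  (J2: last free bond brings effort in)
β2 stroke→J1  (J1 flow already set via bond 0)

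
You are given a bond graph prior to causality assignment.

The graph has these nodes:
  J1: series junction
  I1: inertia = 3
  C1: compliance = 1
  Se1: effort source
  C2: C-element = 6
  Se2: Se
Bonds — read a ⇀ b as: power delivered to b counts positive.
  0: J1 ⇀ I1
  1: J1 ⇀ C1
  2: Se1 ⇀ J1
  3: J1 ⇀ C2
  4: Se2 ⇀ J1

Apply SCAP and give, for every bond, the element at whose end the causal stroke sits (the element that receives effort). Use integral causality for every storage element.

β2 |J1  (Se1 (Se) sets effort on bond)
β4 |J1  (Se2 (Se) sets effort on bond)
β0 |I1  (I1 integral (f out))
β1 |J1  (1-jn J1 has f-setter on 0)
β3 |J1  (J1: bond 0 brought flow, rest push out)

bond 0 |I1
bond 1 |J1
bond 2 |J1
bond 3 |J1
bond 4 |J1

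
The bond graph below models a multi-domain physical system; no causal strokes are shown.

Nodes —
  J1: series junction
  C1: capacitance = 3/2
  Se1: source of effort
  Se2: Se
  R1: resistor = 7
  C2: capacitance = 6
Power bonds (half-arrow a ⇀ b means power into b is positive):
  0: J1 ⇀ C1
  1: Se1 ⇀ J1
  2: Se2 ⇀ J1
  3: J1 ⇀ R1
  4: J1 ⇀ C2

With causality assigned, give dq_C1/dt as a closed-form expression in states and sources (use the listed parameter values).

dq_C1/dt = E_Se1/7 + E_Se2/7 - 2*q_C1/21 - q_C2/42

bond 1 stroke→J1  (Se1 (Se) sets effort on bond)
bond 2 stroke→J1  (Se2 (Se) sets effort on bond)
bond 0 stroke→J1  (C1 integral (e out))
bond 4 stroke→J1  (C2: C, integral causality)
bond 3 stroke→R1  (only one flow-in slot at J1)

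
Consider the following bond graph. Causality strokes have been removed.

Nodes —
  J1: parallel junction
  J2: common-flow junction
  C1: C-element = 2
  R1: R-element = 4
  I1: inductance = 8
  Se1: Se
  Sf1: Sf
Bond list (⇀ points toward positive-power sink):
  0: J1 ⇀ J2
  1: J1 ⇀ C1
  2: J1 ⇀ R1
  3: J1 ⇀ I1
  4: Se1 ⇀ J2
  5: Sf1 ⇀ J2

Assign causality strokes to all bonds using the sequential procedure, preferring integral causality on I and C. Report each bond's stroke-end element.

β4 →J2  (Se1: effort source, stroke at far end)
β5 →Sf1  (Sf1 (Sf) sets flow on bond)
β0 →J2  (J2: bond 5 brought flow, rest push out)
β1 →J1  (C1: C, integral causality)
β2 →R1  (common-e at J1 fixed by 1)
β3 →I1  (common-e at J1 fixed by 1)

b0 →J2
b1 →J1
b2 →R1
b3 →I1
b4 →J2
b5 →Sf1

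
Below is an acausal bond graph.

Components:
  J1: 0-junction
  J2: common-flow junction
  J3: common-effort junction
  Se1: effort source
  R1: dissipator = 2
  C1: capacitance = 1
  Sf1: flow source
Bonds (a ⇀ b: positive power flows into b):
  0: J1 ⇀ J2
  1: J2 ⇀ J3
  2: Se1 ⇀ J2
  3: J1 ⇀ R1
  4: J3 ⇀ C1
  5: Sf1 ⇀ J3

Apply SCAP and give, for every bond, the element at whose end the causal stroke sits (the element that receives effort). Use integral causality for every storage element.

β2 |J2  (Se1 (Se) sets effort on bond)
β5 |Sf1  (source Sf1 imposes f)
β4 |J3  (C1 outputs effort q/C1)
β1 |J2  (common-e at J3 fixed by 4)
β0 |J1  (closing 1-jn rule on J2)
β3 |R1  (common-e at J1 fixed by 0)

b0 stroke at J1
b1 stroke at J2
b2 stroke at J2
b3 stroke at R1
b4 stroke at J3
b5 stroke at Sf1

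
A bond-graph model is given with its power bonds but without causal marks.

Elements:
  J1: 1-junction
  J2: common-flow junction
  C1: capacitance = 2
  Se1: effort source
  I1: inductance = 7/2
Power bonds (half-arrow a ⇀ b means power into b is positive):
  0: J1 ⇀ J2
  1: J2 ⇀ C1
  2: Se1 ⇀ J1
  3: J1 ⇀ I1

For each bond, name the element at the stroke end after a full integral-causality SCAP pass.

β0 stroke→J1
β1 stroke→J2
β2 stroke→J1
β3 stroke→I1

b2 stroke→J1  (source Se1 imposes e)
b1 stroke→J2  (C1 integral (e out))
b0 stroke→J1  (only one flow-in slot at J2)
b3 stroke→I1  (J1 needs exactly one f-in)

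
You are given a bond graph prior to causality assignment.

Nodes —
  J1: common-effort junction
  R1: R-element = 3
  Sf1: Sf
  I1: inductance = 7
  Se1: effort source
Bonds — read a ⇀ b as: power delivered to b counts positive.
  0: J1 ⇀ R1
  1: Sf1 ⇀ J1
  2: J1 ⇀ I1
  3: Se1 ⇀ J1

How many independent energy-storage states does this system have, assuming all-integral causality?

1  (I1 all integral)

#1 |Sf1  (Sf1 fixes flow; stroke at Sf1)
#3 |J1  (Se1: effort source, stroke at far end)
#0 |R1  (J1: bond 3 brought effort, rest push out)
#2 |I1  (J1 effort already set via bond 3)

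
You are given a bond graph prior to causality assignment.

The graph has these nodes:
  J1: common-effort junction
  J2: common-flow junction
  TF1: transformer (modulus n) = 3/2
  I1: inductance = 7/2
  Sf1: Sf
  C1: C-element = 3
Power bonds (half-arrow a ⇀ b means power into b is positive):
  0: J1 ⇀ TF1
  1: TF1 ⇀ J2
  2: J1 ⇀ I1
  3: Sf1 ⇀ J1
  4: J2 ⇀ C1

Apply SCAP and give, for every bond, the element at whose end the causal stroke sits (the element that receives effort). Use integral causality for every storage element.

β3 stroke at Sf1  (Sf1: flow source, stroke at near end)
β2 stroke at I1  (I1 outputs flow p/I1)
β0 stroke at J1  (closing 0-jn rule on J1)
β1 stroke at TF1  (TF1 one-in-one-out from 0)
β4 stroke at J2  (1-jn J2 has f-setter on 1)

#0 stroke at J1
#1 stroke at TF1
#2 stroke at I1
#3 stroke at Sf1
#4 stroke at J2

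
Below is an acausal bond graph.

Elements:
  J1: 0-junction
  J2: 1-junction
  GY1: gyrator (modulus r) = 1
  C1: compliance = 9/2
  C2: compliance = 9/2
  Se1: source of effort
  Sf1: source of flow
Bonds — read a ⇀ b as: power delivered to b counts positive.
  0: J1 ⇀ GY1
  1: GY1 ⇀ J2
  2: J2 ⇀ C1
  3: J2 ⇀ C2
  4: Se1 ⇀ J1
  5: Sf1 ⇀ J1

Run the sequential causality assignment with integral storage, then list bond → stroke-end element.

bond 4 stroke→J1  (source Se1 imposes e)
bond 5 stroke→Sf1  (source Sf1 imposes f)
bond 0 stroke→GY1  (J1: bond 4 brought effort, rest push out)
bond 1 stroke→GY1  (GY1 both-in/both-out from 0)
bond 2 stroke→J2  (J2 flow already set via bond 1)
bond 3 stroke→J2  (J2: bond 1 brought flow, rest push out)

b0 stroke at GY1
b1 stroke at GY1
b2 stroke at J2
b3 stroke at J2
b4 stroke at J1
b5 stroke at Sf1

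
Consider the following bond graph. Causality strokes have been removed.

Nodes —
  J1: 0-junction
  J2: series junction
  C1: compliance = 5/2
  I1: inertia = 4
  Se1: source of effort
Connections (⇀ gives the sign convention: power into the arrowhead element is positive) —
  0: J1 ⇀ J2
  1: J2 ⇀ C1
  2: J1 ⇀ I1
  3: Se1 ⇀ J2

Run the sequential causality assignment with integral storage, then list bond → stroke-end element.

bond 3 stroke→J2  (Se1 (Se) sets effort on bond)
bond 1 stroke→J2  (C1 integral (e out))
bond 0 stroke→J1  (closing 1-jn rule on J2)
bond 2 stroke→I1  (J1 effort already set via bond 0)

bond 0 stroke at J1
bond 1 stroke at J2
bond 2 stroke at I1
bond 3 stroke at J2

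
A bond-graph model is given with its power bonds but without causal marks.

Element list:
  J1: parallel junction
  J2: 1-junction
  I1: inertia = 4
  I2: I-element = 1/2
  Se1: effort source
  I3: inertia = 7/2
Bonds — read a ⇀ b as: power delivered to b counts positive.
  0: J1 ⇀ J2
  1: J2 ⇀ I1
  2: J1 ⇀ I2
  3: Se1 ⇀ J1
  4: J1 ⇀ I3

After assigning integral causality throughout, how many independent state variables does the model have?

3  (I1, I2, I3 all integral)

b3 |J1  (Se1: effort source, stroke at far end)
b0 |J2  (J1: bond 3 brought effort, rest push out)
b2 |I2  (J1 effort already set via bond 3)
b4 |I3  (J1 effort already set via bond 3)
b1 |I1  (closing 1-jn rule on J2)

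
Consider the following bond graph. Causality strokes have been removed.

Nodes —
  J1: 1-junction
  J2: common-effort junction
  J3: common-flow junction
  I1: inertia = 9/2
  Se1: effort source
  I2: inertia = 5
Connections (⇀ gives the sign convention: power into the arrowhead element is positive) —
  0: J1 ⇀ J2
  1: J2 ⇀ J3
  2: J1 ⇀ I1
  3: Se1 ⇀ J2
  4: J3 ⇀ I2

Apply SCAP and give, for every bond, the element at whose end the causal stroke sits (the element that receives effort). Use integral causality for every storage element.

bond 0 stroke→J1
bond 1 stroke→J3
bond 2 stroke→I1
bond 3 stroke→J2
bond 4 stroke→I2

b3 →J2  (Se1: effort source, stroke at far end)
b0 →J1  (J2: bond 3 brought effort, rest push out)
b1 →J3  (J2: bond 3 brought effort, rest push out)
b4 →I2  (closing 1-jn rule on J3)
b2 →I1  (J1: last free bond brings flow in)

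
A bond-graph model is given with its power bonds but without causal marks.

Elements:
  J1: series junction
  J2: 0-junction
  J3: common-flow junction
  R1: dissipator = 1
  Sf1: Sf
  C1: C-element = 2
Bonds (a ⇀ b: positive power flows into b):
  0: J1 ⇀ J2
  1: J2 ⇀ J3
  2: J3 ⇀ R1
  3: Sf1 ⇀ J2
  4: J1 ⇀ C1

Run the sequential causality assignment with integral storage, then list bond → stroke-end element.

b0 |J2
b1 |J3
b2 |R1
b3 |Sf1
b4 |J1

b3 stroke→Sf1  (Sf1 fixes flow; stroke at Sf1)
b4 stroke→J1  (prefer integral on C1)
b0 stroke→J2  (closing 1-jn rule on J1)
b1 stroke→J3  (common-e at J2 fixed by 0)
b2 stroke→R1  (only one flow-in slot at J3)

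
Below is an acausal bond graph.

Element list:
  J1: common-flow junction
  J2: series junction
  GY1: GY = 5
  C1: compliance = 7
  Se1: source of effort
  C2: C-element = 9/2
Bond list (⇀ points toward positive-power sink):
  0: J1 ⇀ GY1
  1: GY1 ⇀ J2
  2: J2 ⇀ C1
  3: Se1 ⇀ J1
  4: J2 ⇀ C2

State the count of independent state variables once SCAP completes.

β3 |J1  (source Se1 imposes e)
β0 |GY1  (J1 needs exactly one f-in)
β1 |GY1  (GY1: gyrator matches bond 0)
β2 |J2  (1-jn J2 has f-setter on 1)
β4 |J2  (J2 flow already set via bond 1)

2  (C1, C2 all integral)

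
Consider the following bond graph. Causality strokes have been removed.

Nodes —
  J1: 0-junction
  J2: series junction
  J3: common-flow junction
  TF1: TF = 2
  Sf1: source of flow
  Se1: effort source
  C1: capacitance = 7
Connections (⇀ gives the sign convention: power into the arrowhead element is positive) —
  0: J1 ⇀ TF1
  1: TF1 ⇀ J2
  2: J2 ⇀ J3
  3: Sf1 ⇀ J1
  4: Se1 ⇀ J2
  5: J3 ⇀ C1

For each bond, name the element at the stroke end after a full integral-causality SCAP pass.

b0 →J1
b1 →TF1
b2 →J2
b3 →Sf1
b4 →J2
b5 →J3

β3 stroke at Sf1  (source Sf1 imposes f)
β4 stroke at J2  (Se1 (Se) sets effort on bond)
β0 stroke at J1  (J1: last free bond brings effort in)
β1 stroke at TF1  (TF1 one-in-one-out from 0)
β2 stroke at J2  (J2 flow already set via bond 1)
β5 stroke at J3  (J3: bond 2 brought flow, rest push out)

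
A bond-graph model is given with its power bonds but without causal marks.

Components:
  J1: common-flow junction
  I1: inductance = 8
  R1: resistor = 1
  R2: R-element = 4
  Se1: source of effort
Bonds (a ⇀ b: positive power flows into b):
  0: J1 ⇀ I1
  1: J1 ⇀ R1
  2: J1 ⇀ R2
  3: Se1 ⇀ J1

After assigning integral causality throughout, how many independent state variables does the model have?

1  (I1 all integral)

bond 3 |J1  (Se1: effort source, stroke at far end)
bond 0 |I1  (prefer integral on I1)
bond 1 |J1  (common-f at J1 fixed by 0)
bond 2 |J1  (J1: bond 0 brought flow, rest push out)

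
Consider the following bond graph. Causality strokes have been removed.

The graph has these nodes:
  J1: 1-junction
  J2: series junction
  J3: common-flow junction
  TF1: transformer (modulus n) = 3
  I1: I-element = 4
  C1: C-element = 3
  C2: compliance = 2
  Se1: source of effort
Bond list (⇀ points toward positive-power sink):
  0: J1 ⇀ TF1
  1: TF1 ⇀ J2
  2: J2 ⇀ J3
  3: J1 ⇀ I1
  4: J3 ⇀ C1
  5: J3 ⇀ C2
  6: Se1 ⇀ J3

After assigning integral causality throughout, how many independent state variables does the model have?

β6 |J3  (Se1 fixes effort; stroke away)
β3 |I1  (I1: I, integral causality)
β0 |J1  (common-f at J1 fixed by 3)
β1 |TF1  (TF TF1: opposite of bond 0)
β2 |J2  (J2 flow already set via bond 1)
β4 |J3  (1-jn J3 has f-setter on 2)
β5 |J3  (1-jn J3 has f-setter on 2)

3  (C1, C2, I1 all integral)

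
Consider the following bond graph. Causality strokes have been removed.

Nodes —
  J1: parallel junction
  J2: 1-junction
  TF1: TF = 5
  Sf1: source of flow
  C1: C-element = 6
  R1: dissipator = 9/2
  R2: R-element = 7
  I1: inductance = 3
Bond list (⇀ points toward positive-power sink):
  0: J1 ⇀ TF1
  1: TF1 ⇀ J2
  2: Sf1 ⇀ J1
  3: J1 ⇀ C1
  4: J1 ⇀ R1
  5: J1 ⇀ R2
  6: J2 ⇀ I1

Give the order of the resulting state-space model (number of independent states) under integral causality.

2  (C1, I1 all integral)

bond 2 stroke at Sf1  (source Sf1 imposes f)
bond 3 stroke at J1  (C1 outputs effort q/C1)
bond 0 stroke at TF1  (J1 effort already set via bond 3)
bond 4 stroke at R1  (0-jn J1 has e-setter on 3)
bond 5 stroke at R2  (J1 effort already set via bond 3)
bond 1 stroke at J2  (TF TF1: opposite of bond 0)
bond 6 stroke at I1  (J2 needs exactly one f-in)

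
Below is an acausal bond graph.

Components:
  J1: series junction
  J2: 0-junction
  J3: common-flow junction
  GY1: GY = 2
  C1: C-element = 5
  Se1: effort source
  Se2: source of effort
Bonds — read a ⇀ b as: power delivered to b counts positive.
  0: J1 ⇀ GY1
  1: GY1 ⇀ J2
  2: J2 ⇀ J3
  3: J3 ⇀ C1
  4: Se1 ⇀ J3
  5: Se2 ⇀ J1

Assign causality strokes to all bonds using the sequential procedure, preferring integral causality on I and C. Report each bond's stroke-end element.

bond 4 stroke at J3  (source Se1 imposes e)
bond 5 stroke at J1  (Se2 fixes effort; stroke away)
bond 0 stroke at GY1  (J1 needs exactly one f-in)
bond 1 stroke at GY1  (through GY1, causality inverts; strokes same side of GY1)
bond 2 stroke at J2  (closing 0-jn rule on J2)
bond 3 stroke at J3  (J3 flow already set via bond 2)

bond 0 stroke at GY1
bond 1 stroke at GY1
bond 2 stroke at J2
bond 3 stroke at J3
bond 4 stroke at J3
bond 5 stroke at J1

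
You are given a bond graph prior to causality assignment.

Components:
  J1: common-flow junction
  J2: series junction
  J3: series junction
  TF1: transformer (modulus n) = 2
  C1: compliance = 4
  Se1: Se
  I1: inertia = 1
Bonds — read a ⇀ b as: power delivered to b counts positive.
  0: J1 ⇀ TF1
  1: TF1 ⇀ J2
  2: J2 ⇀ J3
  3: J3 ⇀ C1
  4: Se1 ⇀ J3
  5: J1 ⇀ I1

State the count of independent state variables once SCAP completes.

2  (C1, I1 all integral)

b4 stroke→J3  (source Se1 imposes e)
b3 stroke→J3  (prefer integral on C1)
b2 stroke→J2  (J3: last free bond brings flow in)
b1 stroke→TF1  (J2 needs exactly one f-in)
b0 stroke→J1  (TF1 one-in-one-out from 1)
b5 stroke→I1  (closing 1-jn rule on J1)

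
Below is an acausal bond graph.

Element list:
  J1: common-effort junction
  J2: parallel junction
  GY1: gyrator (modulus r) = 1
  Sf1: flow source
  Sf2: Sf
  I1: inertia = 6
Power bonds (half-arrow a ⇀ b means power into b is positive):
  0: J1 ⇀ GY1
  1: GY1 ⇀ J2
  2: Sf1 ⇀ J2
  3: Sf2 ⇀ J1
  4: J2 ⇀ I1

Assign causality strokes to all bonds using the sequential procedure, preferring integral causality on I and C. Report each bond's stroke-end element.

bond 2 →Sf1  (Sf1: flow source, stroke at near end)
bond 3 →Sf2  (Sf2: flow source, stroke at near end)
bond 0 →J1  (J1 needs exactly one e-in)
bond 1 →J2  (through GY1, causality inverts; strokes same side of GY1)
bond 4 →I1  (common-e at J2 fixed by 1)

bond 0 |J1
bond 1 |J2
bond 2 |Sf1
bond 3 |Sf2
bond 4 |I1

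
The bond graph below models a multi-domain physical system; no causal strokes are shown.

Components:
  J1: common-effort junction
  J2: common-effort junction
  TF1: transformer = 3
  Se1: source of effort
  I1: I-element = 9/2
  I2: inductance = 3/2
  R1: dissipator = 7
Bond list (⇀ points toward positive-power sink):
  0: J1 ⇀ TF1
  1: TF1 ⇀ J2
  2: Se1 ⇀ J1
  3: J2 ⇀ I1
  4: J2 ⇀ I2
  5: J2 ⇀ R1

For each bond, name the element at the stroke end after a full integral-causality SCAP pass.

bond 0 |TF1
bond 1 |J2
bond 2 |J1
bond 3 |I1
bond 4 |I2
bond 5 |R1

bond 2 stroke→J1  (Se1 (Se) sets effort on bond)
bond 0 stroke→TF1  (common-e at J1 fixed by 2)
bond 1 stroke→J2  (through TF1, causality passes straight; one stroke at TF1)
bond 3 stroke→I1  (common-e at J2 fixed by 1)
bond 4 stroke→I2  (J2 effort already set via bond 1)
bond 5 stroke→R1  (J2: bond 1 brought effort, rest push out)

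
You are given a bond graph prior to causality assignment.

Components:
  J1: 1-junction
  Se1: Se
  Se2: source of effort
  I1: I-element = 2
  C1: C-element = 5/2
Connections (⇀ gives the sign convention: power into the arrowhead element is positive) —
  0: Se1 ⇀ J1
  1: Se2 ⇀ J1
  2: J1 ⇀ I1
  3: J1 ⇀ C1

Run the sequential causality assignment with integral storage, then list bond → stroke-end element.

b0 stroke→J1  (Se1 (Se) sets effort on bond)
b1 stroke→J1  (Se2 (Se) sets effort on bond)
b2 stroke→I1  (I1 outputs flow p/I1)
b3 stroke→J1  (J1 flow already set via bond 2)

#0 →J1
#1 →J1
#2 →I1
#3 →J1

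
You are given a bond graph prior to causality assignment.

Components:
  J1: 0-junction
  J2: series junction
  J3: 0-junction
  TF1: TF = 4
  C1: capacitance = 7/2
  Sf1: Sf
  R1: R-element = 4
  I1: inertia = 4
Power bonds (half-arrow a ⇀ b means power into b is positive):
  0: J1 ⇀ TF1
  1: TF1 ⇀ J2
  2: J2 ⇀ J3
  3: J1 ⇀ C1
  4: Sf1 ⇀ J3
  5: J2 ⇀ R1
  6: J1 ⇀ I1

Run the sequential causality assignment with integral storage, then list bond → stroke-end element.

b0 |TF1
b1 |J2
b2 |J3
b3 |J1
b4 |Sf1
b5 |J2
b6 |I1

#4 →Sf1  (Sf1 fixes flow; stroke at Sf1)
#2 →J3  (closing 0-jn rule on J3)
#1 →J2  (J2: bond 2 brought flow, rest push out)
#5 →J2  (J2 flow already set via bond 2)
#0 →TF1  (TF1: transformer flips bond 1)
#3 →J1  (prefer integral on C1)
#6 →I1  (common-e at J1 fixed by 3)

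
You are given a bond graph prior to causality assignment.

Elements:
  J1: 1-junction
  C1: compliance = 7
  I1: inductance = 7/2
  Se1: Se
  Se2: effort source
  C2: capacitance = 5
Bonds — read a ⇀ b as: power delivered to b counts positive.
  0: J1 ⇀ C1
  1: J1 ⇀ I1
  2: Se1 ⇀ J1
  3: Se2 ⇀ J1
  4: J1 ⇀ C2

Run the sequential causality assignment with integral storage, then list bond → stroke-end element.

β2 stroke at J1  (Se1 fixes effort; stroke away)
β3 stroke at J1  (source Se2 imposes e)
β0 stroke at J1  (prefer integral on C1)
β1 stroke at I1  (I1 integral (f out))
β4 stroke at J1  (1-jn J1 has f-setter on 1)

#0 |J1
#1 |I1
#2 |J1
#3 |J1
#4 |J1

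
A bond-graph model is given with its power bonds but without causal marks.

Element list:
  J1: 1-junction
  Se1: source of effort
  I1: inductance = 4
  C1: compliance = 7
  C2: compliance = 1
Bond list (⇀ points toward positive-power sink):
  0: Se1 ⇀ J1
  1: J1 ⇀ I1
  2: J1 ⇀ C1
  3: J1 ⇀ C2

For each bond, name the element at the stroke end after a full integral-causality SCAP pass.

#0 →J1  (source Se1 imposes e)
#1 →I1  (I1: I, integral causality)
#2 →J1  (1-jn J1 has f-setter on 1)
#3 →J1  (J1: bond 1 brought flow, rest push out)

#0 →J1
#1 →I1
#2 →J1
#3 →J1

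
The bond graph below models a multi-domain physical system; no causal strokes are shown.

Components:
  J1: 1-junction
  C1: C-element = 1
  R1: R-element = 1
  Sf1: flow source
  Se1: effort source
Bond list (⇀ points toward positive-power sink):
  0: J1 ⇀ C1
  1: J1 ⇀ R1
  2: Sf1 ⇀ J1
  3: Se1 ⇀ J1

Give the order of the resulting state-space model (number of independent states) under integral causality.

#2 stroke→Sf1  (Sf1 fixes flow; stroke at Sf1)
#3 stroke→J1  (Se1: effort source, stroke at far end)
#0 stroke→J1  (1-jn J1 has f-setter on 2)
#1 stroke→J1  (common-f at J1 fixed by 2)

1  (C1 all integral)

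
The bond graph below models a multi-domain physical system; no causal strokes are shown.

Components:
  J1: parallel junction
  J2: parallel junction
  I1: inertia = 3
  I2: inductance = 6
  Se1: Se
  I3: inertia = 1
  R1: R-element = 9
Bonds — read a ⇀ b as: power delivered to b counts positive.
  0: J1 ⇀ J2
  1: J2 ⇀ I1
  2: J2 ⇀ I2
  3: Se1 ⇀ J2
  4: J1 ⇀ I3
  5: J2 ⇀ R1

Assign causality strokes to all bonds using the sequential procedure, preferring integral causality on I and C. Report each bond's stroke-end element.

β0 stroke at J1
β1 stroke at I1
β2 stroke at I2
β3 stroke at J2
β4 stroke at I3
β5 stroke at R1

b3 stroke at J2  (Se1 fixes effort; stroke away)
b0 stroke at J1  (J2 effort already set via bond 3)
b1 stroke at I1  (0-jn J2 has e-setter on 3)
b2 stroke at I2  (common-e at J2 fixed by 3)
b5 stroke at R1  (common-e at J2 fixed by 3)
b4 stroke at I3  (0-jn J1 has e-setter on 0)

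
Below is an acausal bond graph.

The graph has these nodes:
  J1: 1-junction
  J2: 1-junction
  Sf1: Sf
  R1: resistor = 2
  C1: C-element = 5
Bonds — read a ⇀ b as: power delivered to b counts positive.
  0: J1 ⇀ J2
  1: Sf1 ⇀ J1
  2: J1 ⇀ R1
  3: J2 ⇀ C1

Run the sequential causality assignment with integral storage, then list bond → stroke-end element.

β0 stroke→J1
β1 stroke→Sf1
β2 stroke→J1
β3 stroke→J2

#1 →Sf1  (Sf1: flow source, stroke at near end)
#0 →J1  (J1 flow already set via bond 1)
#2 →J1  (common-f at J1 fixed by 1)
#3 →J2  (J2 flow already set via bond 0)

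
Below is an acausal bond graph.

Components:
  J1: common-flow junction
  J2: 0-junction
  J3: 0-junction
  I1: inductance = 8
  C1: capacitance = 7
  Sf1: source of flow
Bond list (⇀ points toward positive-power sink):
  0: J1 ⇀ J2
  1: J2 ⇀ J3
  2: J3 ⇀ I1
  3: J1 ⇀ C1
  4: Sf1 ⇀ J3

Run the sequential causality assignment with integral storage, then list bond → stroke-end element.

bond 4 |Sf1  (Sf1 (Sf) sets flow on bond)
bond 2 |I1  (I1 outputs flow p/I1)
bond 1 |J3  (closing 0-jn rule on J3)
bond 0 |J2  (only one effort-in slot at J2)
bond 3 |J1  (J1 flow already set via bond 0)

b0 →J2
b1 →J3
b2 →I1
b3 →J1
b4 →Sf1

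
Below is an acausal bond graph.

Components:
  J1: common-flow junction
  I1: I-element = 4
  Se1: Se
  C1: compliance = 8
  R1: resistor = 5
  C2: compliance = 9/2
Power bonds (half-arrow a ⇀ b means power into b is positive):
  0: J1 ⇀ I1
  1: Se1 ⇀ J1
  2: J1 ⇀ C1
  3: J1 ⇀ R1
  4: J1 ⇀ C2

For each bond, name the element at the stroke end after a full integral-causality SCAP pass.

β1 stroke at J1  (Se1: effort source, stroke at far end)
β0 stroke at I1  (I1 outputs flow p/I1)
β2 stroke at J1  (J1 flow already set via bond 0)
β3 stroke at J1  (1-jn J1 has f-setter on 0)
β4 stroke at J1  (J1: bond 0 brought flow, rest push out)

β0 →I1
β1 →J1
β2 →J1
β3 →J1
β4 →J1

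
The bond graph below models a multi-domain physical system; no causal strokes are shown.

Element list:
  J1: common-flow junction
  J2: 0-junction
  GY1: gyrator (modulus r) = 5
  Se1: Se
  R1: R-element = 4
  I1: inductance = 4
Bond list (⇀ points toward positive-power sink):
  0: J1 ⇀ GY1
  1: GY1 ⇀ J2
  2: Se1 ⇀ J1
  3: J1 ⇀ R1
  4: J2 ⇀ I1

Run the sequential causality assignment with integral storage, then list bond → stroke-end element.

#0 stroke at J1
#1 stroke at J2
#2 stroke at J1
#3 stroke at R1
#4 stroke at I1

β2 |J1  (source Se1 imposes e)
β4 |I1  (prefer integral on I1)
β1 |J2  (closing 0-jn rule on J2)
β0 |J1  (GY GY1: same side as bond 1)
β3 |R1  (J1: last free bond brings flow in)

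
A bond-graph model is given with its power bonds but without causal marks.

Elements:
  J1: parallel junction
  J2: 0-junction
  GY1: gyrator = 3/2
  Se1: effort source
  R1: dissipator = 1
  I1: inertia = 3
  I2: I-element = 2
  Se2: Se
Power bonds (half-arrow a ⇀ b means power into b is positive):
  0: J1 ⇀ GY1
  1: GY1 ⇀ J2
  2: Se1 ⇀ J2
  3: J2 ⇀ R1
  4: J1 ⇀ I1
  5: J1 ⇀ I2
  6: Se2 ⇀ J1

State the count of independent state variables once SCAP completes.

b2 →J2  (Se1 (Se) sets effort on bond)
b6 →J1  (Se2 (Se) sets effort on bond)
b0 →GY1  (0-jn J1 has e-setter on 6)
b4 →I1  (J1: bond 6 brought effort, rest push out)
b5 →I2  (common-e at J1 fixed by 6)
b1 →GY1  (0-jn J2 has e-setter on 2)
b3 →R1  (J2 effort already set via bond 2)

2  (I1, I2 all integral)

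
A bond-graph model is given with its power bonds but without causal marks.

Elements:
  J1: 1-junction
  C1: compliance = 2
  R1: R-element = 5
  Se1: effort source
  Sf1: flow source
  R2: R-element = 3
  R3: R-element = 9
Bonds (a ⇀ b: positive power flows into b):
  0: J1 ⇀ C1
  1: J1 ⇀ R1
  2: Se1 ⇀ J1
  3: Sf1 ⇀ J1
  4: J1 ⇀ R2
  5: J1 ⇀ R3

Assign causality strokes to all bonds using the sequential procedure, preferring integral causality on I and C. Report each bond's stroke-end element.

bond 2 |J1  (Se1 (Se) sets effort on bond)
bond 3 |Sf1  (source Sf1 imposes f)
bond 0 |J1  (J1 flow already set via bond 3)
bond 1 |J1  (J1 flow already set via bond 3)
bond 4 |J1  (J1 flow already set via bond 3)
bond 5 |J1  (J1 flow already set via bond 3)

β0 stroke→J1
β1 stroke→J1
β2 stroke→J1
β3 stroke→Sf1
β4 stroke→J1
β5 stroke→J1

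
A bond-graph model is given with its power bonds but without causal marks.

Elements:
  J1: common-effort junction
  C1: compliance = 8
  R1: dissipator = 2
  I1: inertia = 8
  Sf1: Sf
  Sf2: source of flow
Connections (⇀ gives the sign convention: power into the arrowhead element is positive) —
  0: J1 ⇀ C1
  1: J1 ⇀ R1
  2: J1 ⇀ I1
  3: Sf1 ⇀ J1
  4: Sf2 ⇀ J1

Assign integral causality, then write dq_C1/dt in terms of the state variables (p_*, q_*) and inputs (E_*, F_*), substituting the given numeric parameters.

dq_C1/dt = F_Sf1 + F_Sf2 - p_I1/8 - q_C1/16

β3 |Sf1  (Sf1: flow source, stroke at near end)
β4 |Sf2  (Sf2 (Sf) sets flow on bond)
β0 |J1  (C1: C, integral causality)
β1 |R1  (common-e at J1 fixed by 0)
β2 |I1  (J1: bond 0 brought effort, rest push out)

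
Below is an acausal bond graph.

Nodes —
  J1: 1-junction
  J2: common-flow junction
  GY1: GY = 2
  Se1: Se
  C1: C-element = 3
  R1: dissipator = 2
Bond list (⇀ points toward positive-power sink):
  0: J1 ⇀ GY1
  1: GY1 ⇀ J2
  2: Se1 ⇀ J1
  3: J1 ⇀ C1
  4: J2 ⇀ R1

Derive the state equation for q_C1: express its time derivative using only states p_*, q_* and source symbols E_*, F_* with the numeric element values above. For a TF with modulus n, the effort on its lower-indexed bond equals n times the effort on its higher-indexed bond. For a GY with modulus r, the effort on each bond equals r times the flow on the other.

bond 2 →J1  (Se1: effort source, stroke at far end)
bond 3 →J1  (C1 integral (e out))
bond 0 →GY1  (J1: last free bond brings flow in)
bond 1 →GY1  (GY1 both-in/both-out from 0)
bond 4 →J2  (J2: bond 1 brought flow, rest push out)

dq_C1/dt = E_Se1/2 - q_C1/6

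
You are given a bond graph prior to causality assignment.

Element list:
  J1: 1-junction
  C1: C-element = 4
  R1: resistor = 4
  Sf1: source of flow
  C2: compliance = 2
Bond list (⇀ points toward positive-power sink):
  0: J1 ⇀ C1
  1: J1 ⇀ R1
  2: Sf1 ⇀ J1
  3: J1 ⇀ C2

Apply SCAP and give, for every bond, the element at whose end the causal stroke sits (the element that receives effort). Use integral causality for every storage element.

bond 0 |J1
bond 1 |J1
bond 2 |Sf1
bond 3 |J1

#2 |Sf1  (Sf1 fixes flow; stroke at Sf1)
#0 |J1  (J1: bond 2 brought flow, rest push out)
#1 |J1  (common-f at J1 fixed by 2)
#3 |J1  (common-f at J1 fixed by 2)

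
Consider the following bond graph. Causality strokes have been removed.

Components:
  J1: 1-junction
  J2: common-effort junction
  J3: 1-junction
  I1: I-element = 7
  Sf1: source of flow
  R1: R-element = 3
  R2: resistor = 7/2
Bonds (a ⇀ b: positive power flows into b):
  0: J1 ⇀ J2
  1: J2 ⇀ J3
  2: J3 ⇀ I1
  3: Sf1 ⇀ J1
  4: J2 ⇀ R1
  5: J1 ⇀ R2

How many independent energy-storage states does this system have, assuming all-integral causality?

#3 →Sf1  (Sf1: flow source, stroke at near end)
#0 →J1  (1-jn J1 has f-setter on 3)
#5 →J1  (common-f at J1 fixed by 3)
#2 →I1  (prefer integral on I1)
#1 →J3  (J3 flow already set via bond 2)
#4 →J2  (J2: last free bond brings effort in)

1  (I1 all integral)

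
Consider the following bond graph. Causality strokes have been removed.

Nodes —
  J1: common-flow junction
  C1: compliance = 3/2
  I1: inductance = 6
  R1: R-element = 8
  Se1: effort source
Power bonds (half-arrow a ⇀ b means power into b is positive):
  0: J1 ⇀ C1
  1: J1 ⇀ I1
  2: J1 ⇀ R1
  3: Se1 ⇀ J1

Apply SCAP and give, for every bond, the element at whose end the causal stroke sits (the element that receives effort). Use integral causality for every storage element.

β3 |J1  (source Se1 imposes e)
β0 |J1  (prefer integral on C1)
β1 |I1  (prefer integral on I1)
β2 |J1  (J1: bond 1 brought flow, rest push out)

β0 stroke at J1
β1 stroke at I1
β2 stroke at J1
β3 stroke at J1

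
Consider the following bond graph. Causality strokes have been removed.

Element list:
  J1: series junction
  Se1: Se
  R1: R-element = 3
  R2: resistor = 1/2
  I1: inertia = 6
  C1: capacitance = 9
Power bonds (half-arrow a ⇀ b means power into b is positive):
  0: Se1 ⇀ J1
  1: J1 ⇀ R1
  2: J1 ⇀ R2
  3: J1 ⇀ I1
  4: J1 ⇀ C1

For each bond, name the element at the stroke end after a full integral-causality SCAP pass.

β0 →J1
β1 →J1
β2 →J1
β3 →I1
β4 →J1

b0 stroke at J1  (Se1: effort source, stroke at far end)
b3 stroke at I1  (I1 outputs flow p/I1)
b1 stroke at J1  (J1: bond 3 brought flow, rest push out)
b2 stroke at J1  (common-f at J1 fixed by 3)
b4 stroke at J1  (J1: bond 3 brought flow, rest push out)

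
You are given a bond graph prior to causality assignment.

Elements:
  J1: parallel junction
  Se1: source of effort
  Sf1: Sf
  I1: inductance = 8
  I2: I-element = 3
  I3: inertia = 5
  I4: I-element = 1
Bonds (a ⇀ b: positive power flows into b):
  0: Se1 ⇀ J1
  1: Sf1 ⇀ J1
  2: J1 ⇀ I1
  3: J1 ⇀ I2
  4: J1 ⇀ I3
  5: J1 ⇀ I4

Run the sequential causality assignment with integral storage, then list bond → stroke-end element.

bond 0 |J1
bond 1 |Sf1
bond 2 |I1
bond 3 |I2
bond 4 |I3
bond 5 |I4

b0 stroke at J1  (Se1: effort source, stroke at far end)
b1 stroke at Sf1  (source Sf1 imposes f)
b2 stroke at I1  (0-jn J1 has e-setter on 0)
b3 stroke at I2  (J1 effort already set via bond 0)
b4 stroke at I3  (0-jn J1 has e-setter on 0)
b5 stroke at I4  (J1 effort already set via bond 0)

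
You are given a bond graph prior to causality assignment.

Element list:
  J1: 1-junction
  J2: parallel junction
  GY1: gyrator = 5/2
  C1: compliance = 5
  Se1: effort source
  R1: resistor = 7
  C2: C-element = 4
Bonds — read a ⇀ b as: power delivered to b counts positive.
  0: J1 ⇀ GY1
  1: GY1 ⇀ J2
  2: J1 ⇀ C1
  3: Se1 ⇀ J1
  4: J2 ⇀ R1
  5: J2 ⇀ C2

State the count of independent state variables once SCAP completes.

bond 3 stroke→J1  (source Se1 imposes e)
bond 2 stroke→J1  (C1 integral (e out))
bond 0 stroke→GY1  (J1 needs exactly one f-in)
bond 1 stroke→GY1  (GY GY1: same side as bond 0)
bond 5 stroke→J2  (C2 outputs effort q/C2)
bond 4 stroke→R1  (0-jn J2 has e-setter on 5)

2  (C1, C2 all integral)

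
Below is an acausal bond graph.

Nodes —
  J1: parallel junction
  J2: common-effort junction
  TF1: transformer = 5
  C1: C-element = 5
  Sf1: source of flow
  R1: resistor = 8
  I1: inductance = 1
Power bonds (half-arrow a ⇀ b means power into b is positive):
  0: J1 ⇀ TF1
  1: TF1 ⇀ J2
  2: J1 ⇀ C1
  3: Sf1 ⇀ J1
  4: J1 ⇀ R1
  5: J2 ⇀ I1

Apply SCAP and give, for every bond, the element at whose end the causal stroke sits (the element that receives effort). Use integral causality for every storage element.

b3 |Sf1  (Sf1 (Sf) sets flow on bond)
b2 |J1  (prefer integral on C1)
b0 |TF1  (J1: bond 2 brought effort, rest push out)
b4 |R1  (common-e at J1 fixed by 2)
b1 |J2  (TF TF1: opposite of bond 0)
b5 |I1  (common-e at J2 fixed by 1)

β0 |TF1
β1 |J2
β2 |J1
β3 |Sf1
β4 |R1
β5 |I1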